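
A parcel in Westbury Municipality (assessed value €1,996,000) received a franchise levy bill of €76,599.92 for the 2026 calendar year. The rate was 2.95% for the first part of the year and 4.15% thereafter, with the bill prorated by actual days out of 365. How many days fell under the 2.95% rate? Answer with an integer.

95 days

Let d = days at the first rate; then 365 − d days at the second rate.
€1,996,000 × [2.95%·d + 4.15%·(365−d)] / 365 = €76,599.92
Solving gives d = 95, so the new rate took effect on 6 Apr 2026.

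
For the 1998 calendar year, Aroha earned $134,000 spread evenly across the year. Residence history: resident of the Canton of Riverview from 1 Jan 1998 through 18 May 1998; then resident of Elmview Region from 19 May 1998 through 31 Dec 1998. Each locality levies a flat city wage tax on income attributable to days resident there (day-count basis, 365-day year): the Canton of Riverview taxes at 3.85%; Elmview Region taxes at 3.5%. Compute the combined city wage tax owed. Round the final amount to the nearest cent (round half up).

The Canton of Riverview, 1 Jan – 18 May 1998: 138 days → $134,000 × 3.85% × 138/365 = $1,950.5260
Elmview Region, 19 May – 31 Dec 1998: 227 days → $134,000 × 3.5% × 227/365 = $2,916.7945
Total = $4,867.3205

$4,867.32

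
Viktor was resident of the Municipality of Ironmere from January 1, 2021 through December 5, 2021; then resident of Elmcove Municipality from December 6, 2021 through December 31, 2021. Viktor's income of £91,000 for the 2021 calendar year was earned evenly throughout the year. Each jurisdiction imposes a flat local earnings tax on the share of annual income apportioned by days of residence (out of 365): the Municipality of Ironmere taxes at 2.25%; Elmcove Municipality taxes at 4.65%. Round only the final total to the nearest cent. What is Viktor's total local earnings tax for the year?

The Municipality of Ironmere, January 1 – December 5, 2021: 339 days → £91,000 × 2.25% × 339/365 = £1,901.6507
Elmcove Municipality, December 6 – December 31, 2021: 26 days → £91,000 × 4.65% × 26/365 = £301.4219
Total = £2,203.0726

£2,203.07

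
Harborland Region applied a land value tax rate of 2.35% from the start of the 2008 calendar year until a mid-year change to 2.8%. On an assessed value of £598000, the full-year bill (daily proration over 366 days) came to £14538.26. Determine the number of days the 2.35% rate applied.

Let d = days at the first rate; then 366 − d days at the second rate.
£598000 × [2.35%·d + 2.8%·(366−d)] / 366 = £14538.26
Solving gives d = 300, so the new rate took effect on 27 Oct 2008.

300 days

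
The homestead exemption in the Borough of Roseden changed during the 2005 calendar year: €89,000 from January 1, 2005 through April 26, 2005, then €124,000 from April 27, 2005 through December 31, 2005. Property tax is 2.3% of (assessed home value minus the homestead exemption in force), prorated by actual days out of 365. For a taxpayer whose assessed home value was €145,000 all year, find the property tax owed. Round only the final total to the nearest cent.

€738.84

January 1 – April 26, 2005: 116 days, exemption €89,000 → (€145,000 − €89,000) × 2.3% × 116/365 = €409.3370
April 27 – December 31, 2005: 249 days, exemption €124,000 → (€145,000 − €124,000) × 2.3% × 249/365 = €329.4986
Total = €738.8356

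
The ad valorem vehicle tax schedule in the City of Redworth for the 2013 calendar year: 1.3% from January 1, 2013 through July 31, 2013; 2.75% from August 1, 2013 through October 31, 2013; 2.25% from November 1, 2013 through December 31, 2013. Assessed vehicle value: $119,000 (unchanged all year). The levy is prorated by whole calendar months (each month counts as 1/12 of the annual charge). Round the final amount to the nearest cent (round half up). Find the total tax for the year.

$2,166.79

January 1 – July 31, 2013: 7 months at 1.3% → $119,000 × 1.3% × 7/12 = $902.4167
August 1 – October 31, 2013: 3 months at 2.75% → $119,000 × 2.75% × 3/12 = $818.1250
November 1 – December 31, 2013: 2 months at 2.25% → $119,000 × 2.25% × 2/12 = $446.2500
Total = $2,166.7917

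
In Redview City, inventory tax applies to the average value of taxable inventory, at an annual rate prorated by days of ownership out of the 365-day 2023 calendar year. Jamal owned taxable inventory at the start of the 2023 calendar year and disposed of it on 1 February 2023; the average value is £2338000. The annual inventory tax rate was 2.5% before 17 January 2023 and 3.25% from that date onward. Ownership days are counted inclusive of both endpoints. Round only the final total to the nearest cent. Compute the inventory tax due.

£5893.04

1 January – 16 January 2023: 16 days at 2.5% → £2338000 × 2.5% × 16/365 = £2562.1918
17 January – 1 February 2023: 16 days at 3.25% → £2338000 × 3.25% × 16/365 = £3330.8493
Total = £5893.0411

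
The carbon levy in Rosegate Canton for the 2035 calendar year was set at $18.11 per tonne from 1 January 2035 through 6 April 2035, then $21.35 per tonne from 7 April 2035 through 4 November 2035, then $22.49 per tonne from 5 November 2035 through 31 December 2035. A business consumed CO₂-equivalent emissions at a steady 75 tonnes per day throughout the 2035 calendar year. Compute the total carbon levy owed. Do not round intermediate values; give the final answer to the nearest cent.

1 January – 6 April 2035: 96 days × 75 tonnes/day = 7,200 tonnes at $18.11/tonne → $130,392.00
7 April – 4 November 2035: 212 days × 75 tonnes/day = 15,900 tonnes at $21.35/tonne → $339,465.00
5 November – 31 December 2035: 57 days × 75 tonnes/day = 4,275 tonnes at $22.49/tonne → $96,144.75

$566,001.75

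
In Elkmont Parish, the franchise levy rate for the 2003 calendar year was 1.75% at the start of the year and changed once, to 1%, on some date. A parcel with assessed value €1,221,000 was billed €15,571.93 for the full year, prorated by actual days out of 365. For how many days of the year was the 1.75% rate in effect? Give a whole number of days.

134 days

Let d = days at the first rate; then 365 − d days at the second rate.
€1,221,000 × [1.75%·d + 1%·(365−d)] / 365 = €15,571.93
Solving gives d = 134, so the new rate took effect on 15 May 2003.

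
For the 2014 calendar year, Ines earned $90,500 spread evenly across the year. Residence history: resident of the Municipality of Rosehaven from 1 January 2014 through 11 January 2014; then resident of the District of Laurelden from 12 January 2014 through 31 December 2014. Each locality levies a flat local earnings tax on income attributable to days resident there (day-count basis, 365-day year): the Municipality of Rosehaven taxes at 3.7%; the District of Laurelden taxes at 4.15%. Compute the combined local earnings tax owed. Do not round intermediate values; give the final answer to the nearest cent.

The Municipality of Rosehaven, 1 January – 11 January 2014: 11 days → $90,500 × 3.7% × 11/365 = $100.9137
The District of Laurelden, 12 January – 31 December 2014: 354 days → $90,500 × 4.15% × 354/365 = $3,642.5630
Total = $3,743.4767

$3,743.48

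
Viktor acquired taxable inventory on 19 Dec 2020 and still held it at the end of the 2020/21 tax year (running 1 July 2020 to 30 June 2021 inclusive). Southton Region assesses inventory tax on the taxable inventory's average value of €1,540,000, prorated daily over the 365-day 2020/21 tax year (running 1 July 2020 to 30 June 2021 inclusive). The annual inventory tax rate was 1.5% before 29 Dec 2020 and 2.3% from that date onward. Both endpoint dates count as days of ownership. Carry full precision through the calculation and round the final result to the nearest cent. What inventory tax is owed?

€18,488.44

19 Dec – 28 Dec 2020: 10 days at 1.5% → €1,540,000 × 1.5% × 10/365 = €632.8767
29 Dec 2020 – 30 Jun 2021: 184 days at 2.3% → €1,540,000 × 2.3% × 184/365 = €17,855.5616
Total = €18,488.4384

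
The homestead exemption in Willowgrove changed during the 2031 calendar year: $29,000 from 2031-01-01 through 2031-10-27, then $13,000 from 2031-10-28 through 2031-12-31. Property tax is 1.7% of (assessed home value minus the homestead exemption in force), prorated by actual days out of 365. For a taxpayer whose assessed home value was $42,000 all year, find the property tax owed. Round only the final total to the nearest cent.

2031-01-01 to 2031-10-27: 300 days, exemption $29,000 → ($42,000 − $29,000) × 1.7% × 300/365 = $181.6438
2031-10-28 to 2031-12-31: 65 days, exemption $13,000 → ($42,000 − $13,000) × 1.7% × 65/365 = $87.7945
Total = $269.4384

$269.44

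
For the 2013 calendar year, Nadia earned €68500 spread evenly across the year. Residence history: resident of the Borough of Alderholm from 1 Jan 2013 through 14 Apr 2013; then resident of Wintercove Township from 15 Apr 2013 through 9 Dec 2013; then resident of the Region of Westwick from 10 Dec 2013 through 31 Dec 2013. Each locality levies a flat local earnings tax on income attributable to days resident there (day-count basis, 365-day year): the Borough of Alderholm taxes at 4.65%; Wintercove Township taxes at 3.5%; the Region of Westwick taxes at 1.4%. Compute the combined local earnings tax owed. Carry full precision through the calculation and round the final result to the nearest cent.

The Borough of Alderholm, 1 Jan – 14 Apr 2013: 104 days → €68500 × 4.65% × 104/365 = €907.5781
Wintercove Township, 15 Apr – 9 Dec 2013: 239 days → €68500 × 3.5% × 239/365 = €1569.8699
The Region of Westwick, 10 Dec – 31 Dec 2013: 22 days → €68500 × 1.4% × 22/365 = €57.8027
Total = €2535.2507

€2535.25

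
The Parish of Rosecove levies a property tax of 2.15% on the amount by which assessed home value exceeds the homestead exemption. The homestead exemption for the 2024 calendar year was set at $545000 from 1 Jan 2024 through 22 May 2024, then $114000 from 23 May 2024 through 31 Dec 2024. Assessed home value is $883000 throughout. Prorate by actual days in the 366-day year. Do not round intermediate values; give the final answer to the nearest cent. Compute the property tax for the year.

1 Jan – 22 May 2024: 143 days, exemption $545000 → ($883000 − $545000) × 2.15% × 143/366 = $2839.2923
23 May – 31 Dec 2024: 223 days, exemption $114000 → ($883000 − $114000) × 2.15% × 223/366 = $10073.6899
Total = $12912.9822

$12912.98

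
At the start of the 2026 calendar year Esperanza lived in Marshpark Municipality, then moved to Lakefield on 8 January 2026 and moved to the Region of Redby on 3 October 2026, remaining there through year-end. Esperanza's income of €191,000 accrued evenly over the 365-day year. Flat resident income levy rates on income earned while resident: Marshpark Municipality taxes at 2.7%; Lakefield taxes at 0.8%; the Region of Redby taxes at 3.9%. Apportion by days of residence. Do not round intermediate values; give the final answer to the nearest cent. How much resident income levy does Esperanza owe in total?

€3,057.57

Marshpark Municipality, 1 January – 7 January 2026: 7 days → €191,000 × 2.7% × 7/365 = €98.9014
Lakefield, 8 January – 2 October 2026: 268 days → €191,000 × 0.8% × 268/365 = €1,121.9288
The Region of Redby, 3 October – 31 December 2026: 90 days → €191,000 × 3.9% × 90/365 = €1,836.7397
Total = €3,057.5699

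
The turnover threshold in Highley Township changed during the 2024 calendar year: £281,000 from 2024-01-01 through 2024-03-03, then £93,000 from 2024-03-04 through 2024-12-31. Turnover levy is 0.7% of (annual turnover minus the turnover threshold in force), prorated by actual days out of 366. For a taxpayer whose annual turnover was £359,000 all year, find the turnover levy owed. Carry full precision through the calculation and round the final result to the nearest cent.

2024-01-01 to 2024-03-03: 63 days, exemption £281,000 → (£359,000 − £281,000) × 0.7% × 63/366 = £93.9836
2024-03-04 to 2024-12-31: 303 days, exemption £93,000 → (£359,000 − £93,000) × 0.7% × 303/366 = £1,541.4918
Total = £1,635.4754

£1,635.48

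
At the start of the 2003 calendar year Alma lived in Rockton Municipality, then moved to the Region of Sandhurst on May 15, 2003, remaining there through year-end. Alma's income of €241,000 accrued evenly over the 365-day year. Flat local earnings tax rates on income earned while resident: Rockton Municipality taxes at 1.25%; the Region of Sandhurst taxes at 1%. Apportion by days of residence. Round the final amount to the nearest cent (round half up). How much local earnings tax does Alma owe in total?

Rockton Municipality, January 1 – May 14, 2003: 134 days → €241,000 × 1.25% × 134/365 = €1,105.9589
The Region of Sandhurst, May 15 – December 31, 2003: 231 days → €241,000 × 1% × 231/365 = €1,525.2329
Total = €2,631.1918

€2,631.19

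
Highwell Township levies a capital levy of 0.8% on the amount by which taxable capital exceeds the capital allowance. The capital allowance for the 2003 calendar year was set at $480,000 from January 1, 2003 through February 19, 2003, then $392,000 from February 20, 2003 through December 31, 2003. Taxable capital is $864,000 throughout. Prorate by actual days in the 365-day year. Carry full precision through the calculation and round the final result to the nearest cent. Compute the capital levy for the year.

$3,679.56

January 1 – February 19, 2003: 50 days, exemption $480,000 → ($864,000 − $480,000) × 0.8% × 50/365 = $420.8219
February 20 – December 31, 2003: 315 days, exemption $392,000 → ($864,000 − $392,000) × 0.8% × 315/365 = $3,258.7397
Total = $3,679.5616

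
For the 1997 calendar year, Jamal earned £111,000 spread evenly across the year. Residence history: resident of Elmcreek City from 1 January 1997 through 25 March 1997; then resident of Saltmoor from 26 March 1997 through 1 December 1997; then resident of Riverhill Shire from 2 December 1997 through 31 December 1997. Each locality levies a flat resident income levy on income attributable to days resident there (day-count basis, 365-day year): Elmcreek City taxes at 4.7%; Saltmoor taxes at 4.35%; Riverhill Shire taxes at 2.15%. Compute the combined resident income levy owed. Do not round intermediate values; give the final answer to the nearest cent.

Elmcreek City, 1 January – 25 March 1997: 84 days → £111,000 × 4.7% × 84/365 = £1,200.6247
Saltmoor, 26 March – 1 December 1997: 251 days → £111,000 × 4.35% × 251/365 = £3,320.4205
Riverhill Shire, 2 December – 31 December 1997: 30 days → £111,000 × 2.15% × 30/365 = £196.1507
Total = £4,717.1959

£4,717.20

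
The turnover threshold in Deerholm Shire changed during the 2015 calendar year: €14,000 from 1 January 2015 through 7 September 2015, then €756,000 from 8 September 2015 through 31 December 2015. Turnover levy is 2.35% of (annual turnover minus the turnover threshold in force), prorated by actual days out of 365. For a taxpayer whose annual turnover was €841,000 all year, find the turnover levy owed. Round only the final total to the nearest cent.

€13,940.65

1 January – 7 September 2015: 250 days, exemption €14,000 → (€841,000 − €14,000) × 2.35% × 250/365 = €13,311.3014
8 September – 31 December 2015: 115 days, exemption €756,000 → (€841,000 − €756,000) × 2.35% × 115/365 = €629.3493
Total = €13,940.6507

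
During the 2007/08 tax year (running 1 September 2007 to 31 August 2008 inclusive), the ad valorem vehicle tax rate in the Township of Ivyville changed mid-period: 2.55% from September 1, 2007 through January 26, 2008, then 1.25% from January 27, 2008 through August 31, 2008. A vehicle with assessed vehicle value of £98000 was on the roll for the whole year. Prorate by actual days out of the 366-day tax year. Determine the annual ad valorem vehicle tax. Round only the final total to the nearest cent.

September 1, 2007 – January 26, 2008: 148 days at 2.55% → £98000 × 2.55% × 148/366 = £1010.5246
January 27 – August 31, 2008: 218 days at 1.25% → £98000 × 1.25% × 218/366 = £729.6448
Total = £1740.1694

£1740.17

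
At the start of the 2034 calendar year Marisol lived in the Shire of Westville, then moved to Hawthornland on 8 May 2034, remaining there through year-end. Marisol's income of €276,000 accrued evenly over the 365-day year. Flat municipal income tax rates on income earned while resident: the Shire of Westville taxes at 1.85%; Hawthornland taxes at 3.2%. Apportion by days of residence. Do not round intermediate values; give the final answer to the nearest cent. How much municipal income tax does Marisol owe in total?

The Shire of Westville, 1 Jan – 7 May 2034: 127 days → €276,000 × 1.85% × 127/365 = €1,776.6082
Hawthornland, 8 May – 31 Dec 2034: 238 days → €276,000 × 3.2% × 238/365 = €5,758.9479
Total = €7,535.5562

€7,535.56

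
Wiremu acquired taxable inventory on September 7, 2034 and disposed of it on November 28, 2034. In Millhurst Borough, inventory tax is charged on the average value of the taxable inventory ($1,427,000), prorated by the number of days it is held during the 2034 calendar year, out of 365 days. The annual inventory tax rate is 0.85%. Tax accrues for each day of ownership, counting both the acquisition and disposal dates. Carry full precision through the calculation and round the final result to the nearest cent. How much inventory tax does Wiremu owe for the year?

Days held (September 7 – November 28, 2034): 83 out of 365
Tax = $1,427,000 × 0.85% × 83/365 = $2,758.2151

$2,758.22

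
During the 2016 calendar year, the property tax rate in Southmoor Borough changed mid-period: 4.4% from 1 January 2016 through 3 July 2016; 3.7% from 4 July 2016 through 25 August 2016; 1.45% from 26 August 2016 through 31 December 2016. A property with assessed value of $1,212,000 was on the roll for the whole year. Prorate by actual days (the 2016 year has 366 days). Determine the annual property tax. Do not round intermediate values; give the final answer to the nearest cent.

1 January – 3 July 2016: 185 days at 4.4% → $1,212,000 × 4.4% × 185/366 = $26,955.4098
4 July – 25 August 2016: 53 days at 3.7% → $1,212,000 × 3.7% × 53/366 = $6,493.8033
26 August – 31 December 2016: 128 days at 1.45% → $1,212,000 × 1.45% × 128/366 = $6,146.0984
Total = $39,595.3115

$39,595.31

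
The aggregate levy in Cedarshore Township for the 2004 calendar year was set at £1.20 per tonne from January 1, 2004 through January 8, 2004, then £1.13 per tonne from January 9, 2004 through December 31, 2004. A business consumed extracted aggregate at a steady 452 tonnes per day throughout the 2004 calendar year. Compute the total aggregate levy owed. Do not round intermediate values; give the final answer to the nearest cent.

£187,191.28

January 1 – January 8, 2004: 8 days × 452 tonnes/day = 3,616 tonnes at £1.20/tonne → £4,339.20
January 9 – December 31, 2004: 358 days × 452 tonnes/day = 161,816 tonnes at £1.13/tonne → £182,852.08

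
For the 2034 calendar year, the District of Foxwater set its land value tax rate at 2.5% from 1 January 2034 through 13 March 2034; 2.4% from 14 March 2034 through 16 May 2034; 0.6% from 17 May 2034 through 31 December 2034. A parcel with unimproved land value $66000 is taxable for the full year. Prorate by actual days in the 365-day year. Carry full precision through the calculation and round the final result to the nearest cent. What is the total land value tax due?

1 January – 13 March 2034: 72 days at 2.5% → $66000 × 2.5% × 72/365 = $325.4795
14 March – 16 May 2034: 64 days at 2.4% → $66000 × 2.4% × 64/365 = $277.7425
17 May – 31 December 2034: 229 days at 0.6% → $66000 × 0.6% × 229/365 = $248.4493
Total = $851.6712

$851.67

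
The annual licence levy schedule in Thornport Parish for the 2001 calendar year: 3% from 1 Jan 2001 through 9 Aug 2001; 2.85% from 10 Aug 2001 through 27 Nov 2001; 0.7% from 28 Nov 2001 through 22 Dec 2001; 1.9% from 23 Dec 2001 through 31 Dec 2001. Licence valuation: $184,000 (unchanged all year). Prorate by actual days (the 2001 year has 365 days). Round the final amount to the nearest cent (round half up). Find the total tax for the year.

1 Jan – 9 Aug 2001: 221 days at 3% → $184,000 × 3% × 221/365 = $3,342.2466
10 Aug – 27 Nov 2001: 110 days at 2.85% → $184,000 × 2.85% × 110/365 = $1,580.3836
28 Nov – 22 Dec 2001: 25 days at 0.7% → $184,000 × 0.7% × 25/365 = $88.2192
23 Dec – 31 Dec 2001: 9 days at 1.9% → $184,000 × 1.9% × 9/365 = $86.2027
Total = $5,097.0521

$5,097.05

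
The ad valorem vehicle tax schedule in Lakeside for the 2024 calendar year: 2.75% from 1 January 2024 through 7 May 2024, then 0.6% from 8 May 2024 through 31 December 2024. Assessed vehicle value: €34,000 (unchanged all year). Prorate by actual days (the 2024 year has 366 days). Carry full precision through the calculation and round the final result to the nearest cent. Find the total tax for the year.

€459.65

1 January – 7 May 2024: 128 days at 2.75% → €34,000 × 2.75% × 128/366 = €326.9945
8 May – 31 December 2024: 238 days at 0.6% → €34,000 × 0.6% × 238/366 = €132.6557
Total = €459.6503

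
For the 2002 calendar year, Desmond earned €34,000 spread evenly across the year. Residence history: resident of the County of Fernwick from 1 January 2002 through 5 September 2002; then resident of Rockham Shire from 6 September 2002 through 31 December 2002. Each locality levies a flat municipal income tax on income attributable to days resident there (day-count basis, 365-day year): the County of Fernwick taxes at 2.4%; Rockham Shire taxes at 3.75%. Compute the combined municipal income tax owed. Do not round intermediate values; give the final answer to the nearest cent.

The County of Fernwick, 1 January – 5 September 2002: 248 days → €34,000 × 2.4% × 248/365 = €554.4329
Rockham Shire, 6 September – 31 December 2002: 117 days → €34,000 × 3.75% × 117/365 = €408.6986
Total = €963.1315

€963.13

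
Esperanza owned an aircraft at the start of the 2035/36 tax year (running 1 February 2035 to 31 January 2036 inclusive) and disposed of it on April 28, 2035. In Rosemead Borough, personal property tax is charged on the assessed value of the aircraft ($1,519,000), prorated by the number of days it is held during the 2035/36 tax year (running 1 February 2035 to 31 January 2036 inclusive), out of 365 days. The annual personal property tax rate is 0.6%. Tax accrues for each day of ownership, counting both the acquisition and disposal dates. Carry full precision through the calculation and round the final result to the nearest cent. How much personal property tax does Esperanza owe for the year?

$2,172.38

Days held (February 1 – April 28, 2035): 87 out of 365
Tax = $1,519,000 × 0.6% × 87/365 = $2,172.3781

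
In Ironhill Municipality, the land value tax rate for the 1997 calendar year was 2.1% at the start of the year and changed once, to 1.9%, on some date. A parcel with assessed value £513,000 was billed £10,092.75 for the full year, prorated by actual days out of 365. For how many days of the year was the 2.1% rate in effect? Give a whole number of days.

123 days

Let d = days at the first rate; then 365 − d days at the second rate.
£513,000 × [2.1%·d + 1.9%·(365−d)] / 365 = £10,092.75
Solving gives d = 123, so the new rate took effect on 4 May 1997.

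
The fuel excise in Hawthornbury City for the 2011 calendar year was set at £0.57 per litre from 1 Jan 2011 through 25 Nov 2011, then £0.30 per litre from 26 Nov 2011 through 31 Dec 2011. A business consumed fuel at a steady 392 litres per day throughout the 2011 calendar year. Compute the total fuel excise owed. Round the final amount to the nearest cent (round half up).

£77745.36

1 Jan – 25 Nov 2011: 329 days × 392 litres/day = 128,968 litres at £0.57/litre → £73511.76
26 Nov – 31 Dec 2011: 36 days × 392 litres/day = 14,112 litres at £0.30/litre → £4233.60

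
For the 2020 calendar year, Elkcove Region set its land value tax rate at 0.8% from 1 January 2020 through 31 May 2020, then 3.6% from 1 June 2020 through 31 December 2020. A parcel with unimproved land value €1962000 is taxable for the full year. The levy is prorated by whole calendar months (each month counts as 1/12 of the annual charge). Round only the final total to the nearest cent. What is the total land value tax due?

€47742.00

1 January – 31 May 2020: 5 months at 0.8% → €1962000 × 0.8% × 5/12 = €6540.0000
1 June – 31 December 2020: 7 months at 3.6% → €1962000 × 3.6% × 7/12 = €41202.0000
Total = €47742.0000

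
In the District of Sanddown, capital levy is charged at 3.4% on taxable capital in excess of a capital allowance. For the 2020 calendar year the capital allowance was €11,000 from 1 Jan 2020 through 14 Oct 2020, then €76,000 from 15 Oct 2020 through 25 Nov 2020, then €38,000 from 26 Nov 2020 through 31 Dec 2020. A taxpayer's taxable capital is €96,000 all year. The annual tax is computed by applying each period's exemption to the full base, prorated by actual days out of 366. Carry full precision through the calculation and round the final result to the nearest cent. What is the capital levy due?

1 Jan – 14 Oct 2020: 288 days, exemption €11,000 → (€96,000 − €11,000) × 3.4% × 288/366 = €2,274.0984
15 Oct – 25 Nov 2020: 42 days, exemption €76,000 → (€96,000 − €76,000) × 3.4% × 42/366 = €78.0328
26 Nov – 31 Dec 2020: 36 days, exemption €38,000 → (€96,000 − €38,000) × 3.4% × 36/366 = €193.9672
Total = €2,546.0984

€2,546.10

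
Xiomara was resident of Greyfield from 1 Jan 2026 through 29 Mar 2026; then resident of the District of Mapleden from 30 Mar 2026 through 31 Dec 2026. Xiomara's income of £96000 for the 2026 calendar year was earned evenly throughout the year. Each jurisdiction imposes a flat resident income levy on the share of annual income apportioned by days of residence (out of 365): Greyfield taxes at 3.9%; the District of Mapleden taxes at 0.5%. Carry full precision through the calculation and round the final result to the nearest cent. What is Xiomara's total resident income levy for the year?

Greyfield, 1 Jan – 29 Mar 2026: 88 days → £96000 × 3.9% × 88/365 = £902.6630
The District of Mapleden, 30 Mar – 31 Dec 2026: 277 days → £96000 × 0.5% × 277/365 = £364.2740
Total = £1266.9370

£1266.94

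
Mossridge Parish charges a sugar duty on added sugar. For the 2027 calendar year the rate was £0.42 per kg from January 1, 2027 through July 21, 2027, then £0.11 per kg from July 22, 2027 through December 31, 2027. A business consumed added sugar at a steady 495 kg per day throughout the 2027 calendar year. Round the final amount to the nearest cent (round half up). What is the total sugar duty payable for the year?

£50,871.15

January 1 – July 21, 2027: 202 days × 495 kg/day = 99,990 kg at £0.42/kg → £41,995.80
July 22 – December 31, 2027: 163 days × 495 kg/day = 80,685 kg at £0.11/kg → £8,875.35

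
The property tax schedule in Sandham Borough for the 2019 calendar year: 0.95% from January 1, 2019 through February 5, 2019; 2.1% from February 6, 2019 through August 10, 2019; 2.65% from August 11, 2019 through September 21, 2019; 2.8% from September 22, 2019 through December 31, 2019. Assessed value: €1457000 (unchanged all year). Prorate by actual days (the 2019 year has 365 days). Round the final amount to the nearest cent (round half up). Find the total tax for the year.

€32688.69

January 1 – February 5, 2019: 36 days at 0.95% → €1457000 × 0.95% × 36/365 = €1365.1890
February 6 – August 10, 2019: 186 days at 2.1% → €1457000 × 2.1% × 186/365 = €15591.8959
August 11 – September 21, 2019: 42 days at 2.65% → €1457000 × 2.65% × 42/365 = €4442.8521
September 22 – December 31, 2019: 101 days at 2.8% → €1457000 × 2.8% × 101/365 = €11288.7562
Total = €32688.6932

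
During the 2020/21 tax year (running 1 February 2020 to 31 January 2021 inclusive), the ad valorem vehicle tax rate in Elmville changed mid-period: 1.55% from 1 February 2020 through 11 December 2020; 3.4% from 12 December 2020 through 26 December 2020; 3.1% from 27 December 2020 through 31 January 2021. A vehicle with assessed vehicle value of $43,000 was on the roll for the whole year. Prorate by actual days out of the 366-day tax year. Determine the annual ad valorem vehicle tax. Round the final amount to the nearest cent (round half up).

1 February – 11 December 2020: 315 days at 1.55% → $43,000 × 1.55% × 315/366 = $573.6270
12 December – 26 December 2020: 15 days at 3.4% → $43,000 × 3.4% × 15/366 = $59.9180
27 December 2020 – 31 January 2021: 36 days at 3.1% → $43,000 × 3.1% × 36/366 = $131.1148
Total = $764.6598

$764.66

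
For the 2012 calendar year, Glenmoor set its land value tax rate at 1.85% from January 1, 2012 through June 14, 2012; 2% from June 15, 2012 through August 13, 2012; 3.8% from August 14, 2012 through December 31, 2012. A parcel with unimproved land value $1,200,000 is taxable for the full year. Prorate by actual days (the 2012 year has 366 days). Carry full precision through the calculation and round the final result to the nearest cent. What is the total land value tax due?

January 1 – June 14, 2012: 166 days at 1.85% → $1,200,000 × 1.85% × 166/366 = $10,068.8525
June 15 – August 13, 2012: 60 days at 2% → $1,200,000 × 2% × 60/366 = $3,934.4262
August 14 – December 31, 2012: 140 days at 3.8% → $1,200,000 × 3.8% × 140/366 = $17,442.6230
Total = $31,445.9016

$31,445.90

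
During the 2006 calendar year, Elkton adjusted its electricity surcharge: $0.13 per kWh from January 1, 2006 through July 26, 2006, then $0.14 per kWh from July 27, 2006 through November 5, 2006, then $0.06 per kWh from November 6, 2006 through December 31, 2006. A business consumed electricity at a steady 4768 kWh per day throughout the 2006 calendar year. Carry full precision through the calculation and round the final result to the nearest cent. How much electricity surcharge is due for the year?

$212,414.40

January 1 – July 26, 2006: 207 days × 4768 kWh/day = 986,976 kWh at $0.13/kWh → $128,306.88
July 27 – November 5, 2006: 102 days × 4768 kWh/day = 486,336 kWh at $0.14/kWh → $68,087.04
November 6 – December 31, 2006: 56 days × 4768 kWh/day = 267,008 kWh at $0.06/kWh → $16,020.48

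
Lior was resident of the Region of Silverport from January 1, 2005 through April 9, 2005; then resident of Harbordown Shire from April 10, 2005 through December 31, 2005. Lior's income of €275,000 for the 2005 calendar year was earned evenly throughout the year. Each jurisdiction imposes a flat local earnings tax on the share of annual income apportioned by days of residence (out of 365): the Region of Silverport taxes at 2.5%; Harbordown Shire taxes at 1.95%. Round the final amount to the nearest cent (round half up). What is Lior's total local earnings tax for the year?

€5,772.74

The Region of Silverport, January 1 – April 9, 2005: 99 days → €275,000 × 2.5% × 99/365 = €1,864.7260
Harbordown Shire, April 10 – December 31, 2005: 266 days → €275,000 × 1.95% × 266/365 = €3,908.0137
Total = €5,772.7397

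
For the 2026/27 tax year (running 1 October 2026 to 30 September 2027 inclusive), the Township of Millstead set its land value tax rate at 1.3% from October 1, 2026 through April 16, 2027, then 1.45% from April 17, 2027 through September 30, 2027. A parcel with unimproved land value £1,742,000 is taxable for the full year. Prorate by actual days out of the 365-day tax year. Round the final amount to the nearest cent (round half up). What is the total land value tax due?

October 1, 2026 – April 16, 2027: 198 days at 1.3% → £1,742,000 × 1.3% × 198/365 = £12,284.6795
April 17 – September 30, 2027: 167 days at 1.45% → £1,742,000 × 1.45% × 167/365 = £11,556.8575
Total = £23,841.5370

£23,841.54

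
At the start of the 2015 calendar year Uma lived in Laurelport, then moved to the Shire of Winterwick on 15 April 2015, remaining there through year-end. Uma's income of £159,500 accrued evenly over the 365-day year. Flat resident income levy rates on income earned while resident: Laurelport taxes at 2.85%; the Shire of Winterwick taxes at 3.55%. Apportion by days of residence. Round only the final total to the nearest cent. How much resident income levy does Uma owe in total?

Laurelport, 1 January – 14 April 2015: 104 days → £159,500 × 2.85% × 104/365 = £1,295.2274
The Shire of Winterwick, 15 April – 31 December 2015: 261 days → £159,500 × 3.55% × 261/365 = £4,048.8966
Total = £5,344.1240

£5,344.12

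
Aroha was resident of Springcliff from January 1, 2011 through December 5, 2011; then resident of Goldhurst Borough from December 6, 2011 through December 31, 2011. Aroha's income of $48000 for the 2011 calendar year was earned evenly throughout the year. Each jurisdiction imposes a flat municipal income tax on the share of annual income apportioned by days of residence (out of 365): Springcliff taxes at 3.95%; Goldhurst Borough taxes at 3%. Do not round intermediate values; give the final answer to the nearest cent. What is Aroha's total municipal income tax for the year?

$1863.52

Springcliff, January 1 – December 5, 2011: 339 days → $48000 × 3.95% × 339/365 = $1760.9425
Goldhurst Borough, December 6 – December 31, 2011: 26 days → $48000 × 3% × 26/365 = $102.5753
Total = $1863.5178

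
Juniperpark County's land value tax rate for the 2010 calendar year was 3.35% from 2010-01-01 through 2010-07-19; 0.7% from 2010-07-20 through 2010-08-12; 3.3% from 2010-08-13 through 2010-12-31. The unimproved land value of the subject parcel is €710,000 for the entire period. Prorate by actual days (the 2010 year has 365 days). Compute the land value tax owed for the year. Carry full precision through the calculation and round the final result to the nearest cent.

2010-01-01 to 2010-07-19: 200 days at 3.35% → €710,000 × 3.35% × 200/365 = €13,032.8767
2010-07-20 to 2010-08-12: 24 days at 0.7% → €710,000 × 0.7% × 24/365 = €326.7945
2010-08-13 to 2010-12-31: 141 days at 3.3% → €710,000 × 3.3% × 141/365 = €9,051.0411
Total = €22,410.7123

€22,410.71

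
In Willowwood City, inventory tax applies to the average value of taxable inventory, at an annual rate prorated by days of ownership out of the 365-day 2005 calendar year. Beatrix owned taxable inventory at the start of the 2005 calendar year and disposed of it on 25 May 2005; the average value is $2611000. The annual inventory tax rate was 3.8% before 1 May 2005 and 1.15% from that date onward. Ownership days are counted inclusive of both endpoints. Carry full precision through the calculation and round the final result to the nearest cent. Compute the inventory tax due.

$34676.23

1 Jan – 30 Apr 2005: 120 days at 3.8% → $2611000 × 3.8% × 120/365 = $32619.6164
1 May – 25 May 2005: 25 days at 1.15% → $2611000 × 1.15% × 25/365 = $2056.6096
Total = $34676.2260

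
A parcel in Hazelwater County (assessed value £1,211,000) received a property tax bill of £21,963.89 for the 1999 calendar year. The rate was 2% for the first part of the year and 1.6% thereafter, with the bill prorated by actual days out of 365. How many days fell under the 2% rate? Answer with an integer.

195 days

Let d = days at the first rate; then 365 − d days at the second rate.
£1,211,000 × [2%·d + 1.6%·(365−d)] / 365 = £21,963.89
Solving gives d = 195, so the new rate took effect on July 15, 1999.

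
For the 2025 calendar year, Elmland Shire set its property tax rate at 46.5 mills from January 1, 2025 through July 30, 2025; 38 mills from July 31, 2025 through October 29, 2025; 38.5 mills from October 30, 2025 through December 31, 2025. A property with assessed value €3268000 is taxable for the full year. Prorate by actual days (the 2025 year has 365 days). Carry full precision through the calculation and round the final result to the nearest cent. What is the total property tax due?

January 1 – July 30, 2025: 211 days at 46.5 mills → €3268000 × 4.65% × 211/365 = €87846.5260
July 31 – October 29, 2025: 91 days at 38 mills → €3268000 × 3.8% × 91/365 = €30960.9425
October 30 – December 31, 2025: 63 days at 38.5 mills → €3268000 × 3.85% × 63/365 = €21716.5315
Total = €140524.0000

€140524.00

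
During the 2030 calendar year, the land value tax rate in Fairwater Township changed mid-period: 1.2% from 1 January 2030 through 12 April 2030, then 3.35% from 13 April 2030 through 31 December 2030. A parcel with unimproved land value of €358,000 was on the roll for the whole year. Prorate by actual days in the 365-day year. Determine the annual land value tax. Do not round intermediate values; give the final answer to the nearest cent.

1 January – 12 April 2030: 102 days at 1.2% → €358,000 × 1.2% × 102/365 = €1,200.5260
13 April – 31 December 2030: 263 days at 3.35% → €358,000 × 3.35% × 263/365 = €8,641.5315
Total = €9,842.0575

€9,842.06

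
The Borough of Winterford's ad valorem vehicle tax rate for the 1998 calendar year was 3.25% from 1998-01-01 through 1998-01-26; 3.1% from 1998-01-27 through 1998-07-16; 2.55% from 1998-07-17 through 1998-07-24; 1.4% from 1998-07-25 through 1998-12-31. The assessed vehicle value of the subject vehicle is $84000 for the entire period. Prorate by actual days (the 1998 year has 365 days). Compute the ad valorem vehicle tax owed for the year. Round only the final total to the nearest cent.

$1976.88

1998-01-01 to 1998-01-26: 26 days at 3.25% → $84000 × 3.25% × 26/365 = $194.4658
1998-01-27 to 1998-07-16: 171 days at 3.1% → $84000 × 3.1% × 171/365 = $1219.9562
1998-07-17 to 1998-07-24: 8 days at 2.55% → $84000 × 2.55% × 8/365 = $46.9479
1998-07-25 to 1998-12-31: 160 days at 1.4% → $84000 × 1.4% × 160/365 = $515.5068
Total = $1976.8767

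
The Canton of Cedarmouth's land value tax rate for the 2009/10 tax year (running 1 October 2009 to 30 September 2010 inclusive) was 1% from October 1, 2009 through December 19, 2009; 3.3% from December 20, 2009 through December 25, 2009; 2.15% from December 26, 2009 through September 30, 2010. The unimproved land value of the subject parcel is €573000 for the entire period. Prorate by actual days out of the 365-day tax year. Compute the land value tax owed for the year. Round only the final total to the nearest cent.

€10983.55

October 1 – December 19, 2009: 80 days at 1% → €573000 × 1% × 80/365 = €1255.8904
December 20 – December 25, 2009: 6 days at 3.3% → €573000 × 3.3% × 6/365 = €310.8329
December 26, 2009 – September 30, 2010: 279 days at 2.15% → €573000 × 2.15% × 279/365 = €9416.8233
Total = €10983.5466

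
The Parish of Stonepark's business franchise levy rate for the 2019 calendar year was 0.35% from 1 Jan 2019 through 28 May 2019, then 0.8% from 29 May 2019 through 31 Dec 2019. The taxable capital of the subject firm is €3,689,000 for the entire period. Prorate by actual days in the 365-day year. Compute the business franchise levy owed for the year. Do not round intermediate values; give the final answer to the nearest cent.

1 Jan – 28 May 2019: 148 days at 0.35% → €3,689,000 × 0.35% × 148/365 = €5,235.3479
29 May – 31 Dec 2019: 217 days at 0.8% → €3,689,000 × 0.8% × 217/365 = €17,545.4904
Total = €22,780.8384

€22,780.84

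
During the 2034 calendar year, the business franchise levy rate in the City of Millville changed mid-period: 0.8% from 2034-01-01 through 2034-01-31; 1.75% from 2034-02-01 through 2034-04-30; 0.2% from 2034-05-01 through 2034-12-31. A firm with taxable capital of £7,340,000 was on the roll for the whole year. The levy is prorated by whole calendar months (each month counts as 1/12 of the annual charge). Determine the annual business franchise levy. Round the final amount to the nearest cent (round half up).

£46,792.50

2034-01-01 to 2034-01-31: 1 month at 0.8% → £7,340,000 × 0.8% × 1/12 = £4,893.3333
2034-02-01 to 2034-04-30: 3 months at 1.75% → £7,340,000 × 1.75% × 3/12 = £32,112.5000
2034-05-01 to 2034-12-31: 8 months at 0.2% → £7,340,000 × 0.2% × 8/12 = £9,786.6667
Total = £46,792.5000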